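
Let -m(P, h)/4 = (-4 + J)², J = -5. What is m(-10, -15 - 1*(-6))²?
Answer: 104976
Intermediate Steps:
m(P, h) = -324 (m(P, h) = -4*(-4 - 5)² = -4*(-9)² = -4*81 = -324)
m(-10, -15 - 1*(-6))² = (-324)² = 104976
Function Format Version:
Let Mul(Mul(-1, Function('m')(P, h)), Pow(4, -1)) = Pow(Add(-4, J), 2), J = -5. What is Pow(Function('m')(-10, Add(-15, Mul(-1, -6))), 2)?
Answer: 104976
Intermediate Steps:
Function('m')(P, h) = -324 (Function('m')(P, h) = Mul(-4, Pow(Add(-4, -5), 2)) = Mul(-4, Pow(-9, 2)) = Mul(-4, 81) = -324)
Pow(Function('m')(-10, Add(-15, Mul(-1, -6))), 2) = Pow(-324, 2) = 104976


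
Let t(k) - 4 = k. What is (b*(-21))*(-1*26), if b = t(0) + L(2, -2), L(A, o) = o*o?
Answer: 4368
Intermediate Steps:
t(k) = 4 + k
L(A, o) = o**2
b = 8 (b = (4 + 0) + (-2)**2 = 4 + 4 = 8)
(b*(-21))*(-1*26) = (8*(-21))*(-1*26) = -168*(-26) = 4368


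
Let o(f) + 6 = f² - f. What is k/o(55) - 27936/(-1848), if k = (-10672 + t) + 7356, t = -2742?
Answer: 114755/8778 ≈ 13.073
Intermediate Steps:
o(f) = -6 + f² - f (o(f) = -6 + (f² - f) = -6 + f² - f)
k = -6058 (k = (-10672 - 2742) + 7356 = -13414 + 7356 = -6058)
k/o(55) - 27936/(-1848) = -6058/(-6 + 55² - 1*55) - 27936/(-1848) = -6058/(-6 + 3025 - 55) - 27936*(-1/1848) = -6058/2964 + 1164/77 = -6058*1/2964 + 1164/77 = -233/114 + 1164/77 = 114755/8778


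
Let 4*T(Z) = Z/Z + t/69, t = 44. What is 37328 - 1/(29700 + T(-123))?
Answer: 305989299388/8197313 ≈ 37328.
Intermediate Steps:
T(Z) = 113/276 (T(Z) = (Z/Z + 44/69)/4 = (1 + 44*(1/69))/4 = (1 + 44/69)/4 = (1/4)*(113/69) = 113/276)
37328 - 1/(29700 + T(-123)) = 37328 - 1/(29700 + 113/276) = 37328 - 1/8197313/276 = 37328 - 1*276/8197313 = 37328 - 276/8197313 = 305989299388/8197313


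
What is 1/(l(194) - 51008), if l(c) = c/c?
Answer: -1/51007 ≈ -1.9605e-5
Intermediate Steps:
l(c) = 1
1/(l(194) - 51008) = 1/(1 - 51008) = 1/(-51007) = -1/51007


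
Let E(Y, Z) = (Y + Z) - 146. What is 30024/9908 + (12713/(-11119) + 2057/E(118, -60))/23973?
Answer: 16000739667287/5282069475192 ≈ 3.0293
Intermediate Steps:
E(Y, Z) = -146 + Y + Z
30024/9908 + (12713/(-11119) + 2057/E(118, -60))/23973 = 30024/9908 + (12713/(-11119) + 2057/(-146 + 118 - 60))/23973 = 30024*(1/9908) + (12713*(-1/11119) + 2057/(-88))*(1/23973) = 7506/2477 + (-12713/11119 + 2057*(-1/88))*(1/23973) = 7506/2477 + (-12713/11119 - 187/8)*(1/23973) = 7506/2477 - 2180957/88952*1/23973 = 7506/2477 - 2180957/2132446296 = 16000739667287/5282069475192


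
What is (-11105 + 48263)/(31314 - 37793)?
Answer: -3378/589 ≈ -5.7351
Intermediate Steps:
(-11105 + 48263)/(31314 - 37793) = 37158/(-6479) = 37158*(-1/6479) = -3378/589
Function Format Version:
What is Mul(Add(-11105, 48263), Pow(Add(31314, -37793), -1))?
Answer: Rational(-3378, 589) ≈ -5.7351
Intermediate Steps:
Mul(Add(-11105, 48263), Pow(Add(31314, -37793), -1)) = Mul(37158, Pow(-6479, -1)) = Mul(37158, Rational(-1, 6479)) = Rational(-3378, 589)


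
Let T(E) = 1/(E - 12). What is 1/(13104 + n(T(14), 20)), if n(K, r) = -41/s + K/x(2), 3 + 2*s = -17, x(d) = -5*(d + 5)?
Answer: 35/458783 ≈ 7.6289e-5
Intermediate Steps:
T(E) = 1/(-12 + E)
x(d) = -25 - 5*d (x(d) = -5*(5 + d) = -25 - 5*d)
s = -10 (s = -3/2 + (½)*(-17) = -3/2 - 17/2 = -10)
n(K, r) = 41/10 - K/35 (n(K, r) = -41/(-10) + K/(-25 - 5*2) = -41*(-⅒) + K/(-25 - 10) = 41/10 + K/(-35) = 41/10 + K*(-1/35) = 41/10 - K/35)
1/(13104 + n(T(14), 20)) = 1/(13104 + (41/10 - 1/(35*(-12 + 14)))) = 1/(13104 + (41/10 - 1/35/2)) = 1/(13104 + (41/10 - 1/35*½)) = 1/(13104 + (41/10 - 1/70)) = 1/(13104 + 143/35) = 1/(458783/35) = 35/458783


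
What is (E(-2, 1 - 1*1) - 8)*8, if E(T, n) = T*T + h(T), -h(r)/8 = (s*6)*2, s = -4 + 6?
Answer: -1568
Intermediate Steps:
s = 2
h(r) = -192 (h(r) = -8*2*6*2 = -96*2 = -8*24 = -192)
E(T, n) = -192 + T² (E(T, n) = T*T - 192 = T² - 192 = -192 + T²)
(E(-2, 1 - 1*1) - 8)*8 = ((-192 + (-2)²) - 8)*8 = ((-192 + 4) - 8)*8 = (-188 - 8)*8 = -196*8 = -1568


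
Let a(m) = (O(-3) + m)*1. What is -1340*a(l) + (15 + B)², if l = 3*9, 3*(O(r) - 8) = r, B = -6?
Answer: -45479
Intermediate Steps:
O(r) = 8 + r/3
l = 27
a(m) = 7 + m (a(m) = ((8 + (⅓)*(-3)) + m)*1 = ((8 - 1) + m)*1 = (7 + m)*1 = 7 + m)
-1340*a(l) + (15 + B)² = -1340*(7 + 27) + (15 - 6)² = -1340*34 + 9² = -45560 + 81 = -45479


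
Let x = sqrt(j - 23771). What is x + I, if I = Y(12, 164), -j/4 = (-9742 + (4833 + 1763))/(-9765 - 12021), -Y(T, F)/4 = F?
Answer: -656 + I*sqrt(2820674758935)/10893 ≈ -656.0 + 154.18*I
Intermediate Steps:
Y(T, F) = -4*F
j = -6292/10893 (j = -4*(-9742 + (4833 + 1763))/(-9765 - 12021) = -4*(-9742 + 6596)/(-21786) = -(-12584)*(-1)/21786 = -4*1573/10893 = -6292/10893 ≈ -0.57762)
I = -656 (I = -4*164 = -656)
x = I*sqrt(2820674758935)/10893 (x = sqrt(-6292/10893 - 23771) = sqrt(-258943795/10893) = I*sqrt(2820674758935)/10893 ≈ 154.18*I)
x + I = I*sqrt(2820674758935)/10893 - 656 = -656 + I*sqrt(2820674758935)/10893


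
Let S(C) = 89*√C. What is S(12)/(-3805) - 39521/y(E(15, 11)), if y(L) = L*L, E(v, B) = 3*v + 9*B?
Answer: -39521/20736 - 178*√3/3805 ≈ -1.9869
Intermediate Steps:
y(L) = L²
S(12)/(-3805) - 39521/y(E(15, 11)) = (89*√12)/(-3805) - 39521/(3*15 + 9*11)² = (89*(2*√3))*(-1/3805) - 39521/(45 + 99)² = (178*√3)*(-1/3805) - 39521/(144²) = -178*√3/3805 - 39521/20736 = -39521/20736 - 178*√3/3805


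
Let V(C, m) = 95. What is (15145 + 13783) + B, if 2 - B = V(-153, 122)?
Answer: 28835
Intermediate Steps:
B = -93 (B = 2 - 1*95 = 2 - 95 = -93)
(15145 + 13783) + B = (15145 + 13783) - 93 = 28928 - 93 = 28835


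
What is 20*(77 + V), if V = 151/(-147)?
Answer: 223360/147 ≈ 1519.5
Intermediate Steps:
V = -151/147 (V = 151*(-1/147) = -151/147 ≈ -1.0272)
20*(77 + V) = 20*(77 - 151/147) = 20*(11168/147) = 223360/147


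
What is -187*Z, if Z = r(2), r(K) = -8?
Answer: 1496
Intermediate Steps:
Z = -8
-187*Z = -187*(-8) = 1496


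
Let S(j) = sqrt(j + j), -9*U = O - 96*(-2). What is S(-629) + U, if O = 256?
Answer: -448/9 + I*sqrt(1258) ≈ -49.778 + 35.468*I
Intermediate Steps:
U = -448/9 (U = -(256 - 96*(-2))/9 = -(256 + 192)/9 = -1/9*448 = -448/9 ≈ -49.778)
S(j) = sqrt(2)*sqrt(j) (S(j) = sqrt(2*j) = sqrt(2)*sqrt(j))
S(-629) + U = sqrt(2)*sqrt(-629) - 448/9 = sqrt(2)*(I*sqrt(629)) - 448/9 = I*sqrt(1258) - 448/9 = -448/9 + I*sqrt(1258)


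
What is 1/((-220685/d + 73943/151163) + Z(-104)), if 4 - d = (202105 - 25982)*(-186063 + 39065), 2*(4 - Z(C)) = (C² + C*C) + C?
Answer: -3913569068245554/42108088843468014901 ≈ -9.2941e-5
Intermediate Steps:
Z(C) = 4 - C² - C/2 (Z(C) = 4 - ((C² + C*C) + C)/2 = 4 - ((C² + C²) + C)/2 = 4 - (2*C² + C)/2 = 4 - (C + 2*C²)/2 = 4 + (-C² - C/2) = 4 - C² - C/2)
d = 25889728758 (d = 4 - (202105 - 25982)*(-186063 + 39065) = 4 - 176123*(-146998) = 4 - 1*(-25889728754) = 4 + 25889728754 = 25889728758)
1/((-220685/d + 73943/151163) + Z(-104)) = 1/((-220685/25889728758 + 73943/151163) + (4 - 1*(-104)² - ½*(-104))) = 1/((-220685*1/25889728758 + 73943*(1/151163)) + (4 - 1*10816 + 52)) = 1/((-220685/25889728758 + 73943/151163) + (4 - 10816 + 52)) = 1/(1914330854146139/3913569068245554 - 10760) = 1/(-42108088843468014901/3913569068245554) = -3913569068245554/42108088843468014901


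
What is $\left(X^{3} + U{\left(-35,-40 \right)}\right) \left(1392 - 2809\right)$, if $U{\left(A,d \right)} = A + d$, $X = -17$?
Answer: $7067996$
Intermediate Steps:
$\left(X^{3} + U{\left(-35,-40 \right)}\right) \left(1392 - 2809\right) = \left(\left(-17\right)^{3} - 75\right) \left(1392 - 2809\right) = \left(-4913 - 75\right) \left(-1417\right) = \left(-4988\right) \left(-1417\right) = 7067996$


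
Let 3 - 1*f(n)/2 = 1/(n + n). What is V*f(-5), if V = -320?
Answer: -1984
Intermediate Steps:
f(n) = 6 - 1/n (f(n) = 6 - 2/(n + n) = 6 - 2*1/(2*n) = 6 - 1/n)
V*f(-5) = -320*(6 - 1/(-5)) = -320*(6 - 1*(-⅕)) = -320*(6 + ⅕) = -320*31/5 = -1984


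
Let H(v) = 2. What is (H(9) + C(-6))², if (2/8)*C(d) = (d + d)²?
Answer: 334084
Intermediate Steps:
C(d) = 16*d² (C(d) = 4*(d + d)² = 4*(2*d)² = 4*(4*d²) = 16*d²)
(H(9) + C(-6))² = (2 + 16*(-6)²)² = (2 + 16*36)² = (2 + 576)² = 578² = 334084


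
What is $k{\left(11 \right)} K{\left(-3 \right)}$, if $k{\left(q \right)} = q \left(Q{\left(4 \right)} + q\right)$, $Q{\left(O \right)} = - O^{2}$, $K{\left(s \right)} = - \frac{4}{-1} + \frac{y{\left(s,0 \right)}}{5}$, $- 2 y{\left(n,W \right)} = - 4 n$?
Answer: $-154$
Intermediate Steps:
$y{\left(n,W \right)} = 2 n$ ($y{\left(n,W \right)} = - \frac{\left(-4\right) n}{2} = 2 n$)
$K{\left(s \right)} = 4 + \frac{2 s}{5}$ ($K{\left(s \right)} = - \frac{4}{-1} + \frac{2 s}{5} = \left(-4\right) \left(-1\right) + 2 s \frac{1}{5} = 4 + \frac{2 s}{5}$)
$k{\left(q \right)} = q \left(-16 + q\right)$ ($k{\left(q \right)} = q \left(- 4^{2} + q\right) = q \left(\left(-1\right) 16 + q\right) = q \left(-16 + q\right)$)
$k{\left(11 \right)} K{\left(-3 \right)} = 11 \left(-16 + 11\right) \left(4 + \frac{2}{5} \left(-3\right)\right) = 11 \left(-5\right) \left(4 - \frac{6}{5}\right) = \left(-55\right) \frac{14}{5} = -154$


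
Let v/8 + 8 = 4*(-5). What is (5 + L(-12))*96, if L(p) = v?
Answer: -21024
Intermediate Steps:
v = -224 (v = -64 + 8*(4*(-5)) = -64 + 8*(-20) = -64 - 160 = -224)
L(p) = -224
(5 + L(-12))*96 = (5 - 224)*96 = -219*96 = -21024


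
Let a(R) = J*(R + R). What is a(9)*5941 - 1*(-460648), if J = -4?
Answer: 32896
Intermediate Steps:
a(R) = -8*R (a(R) = -4*(R + R) = -8*R)
a(9)*5941 - 1*(-460648) = -8*9*5941 - 1*(-460648) = -72*5941 + 460648 = -427752 + 460648 = 32896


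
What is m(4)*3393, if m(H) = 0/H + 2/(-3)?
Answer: -2262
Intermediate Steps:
m(H) = -2/3 (m(H) = 0 + 2*(-1/3) = 0 - 2/3 = -2/3)
m(4)*3393 = -2/3*3393 = -2262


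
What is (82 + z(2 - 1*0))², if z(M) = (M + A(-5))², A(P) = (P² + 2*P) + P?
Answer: 51076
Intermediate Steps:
A(P) = P² + 3*P
z(M) = (10 + M)² (z(M) = (M - 5*(3 - 5))² = (M - 5*(-2))² = (M + 10)² = (10 + M)²)
(82 + z(2 - 1*0))² = (82 + (10 + (2 - 1*0))²)² = (82 + (10 + (2 + 0))²)² = (82 + (10 + 2)²)² = (82 + 12²)² = (82 + 144)² = 226² = 51076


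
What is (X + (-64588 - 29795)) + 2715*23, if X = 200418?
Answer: 168480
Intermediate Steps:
(X + (-64588 - 29795)) + 2715*23 = (200418 + (-64588 - 29795)) + 2715*23 = (200418 - 94383) + 62445 = 106035 + 62445 = 168480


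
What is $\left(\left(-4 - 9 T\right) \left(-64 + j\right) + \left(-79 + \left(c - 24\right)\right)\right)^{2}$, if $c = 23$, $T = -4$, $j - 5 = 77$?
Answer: $246016$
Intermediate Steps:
$j = 82$ ($j = 5 + 77 = 82$)
$\left(\left(-4 - 9 T\right) \left(-64 + j\right) + \left(-79 + \left(c - 24\right)\right)\right)^{2} = \left(\left(-4 - -36\right) \left(-64 + 82\right) + \left(-79 + \left(23 - 24\right)\right)\right)^{2} = \left(\left(-4 + 36\right) 18 + \left(-79 + \left(23 - 24\right)\right)\right)^{2} = \left(32 \cdot 18 - 80\right)^{2} = \left(576 - 80\right)^{2} = 496^{2} = 246016$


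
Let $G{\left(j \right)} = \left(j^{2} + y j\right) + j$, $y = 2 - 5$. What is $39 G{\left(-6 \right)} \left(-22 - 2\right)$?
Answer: $-44928$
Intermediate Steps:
$y = -3$
$G{\left(j \right)} = j^{2} - 2 j$ ($G{\left(j \right)} = \left(j^{2} - 3 j\right) + j = j^{2} - 2 j$)
$39 G{\left(-6 \right)} \left(-22 - 2\right) = 39 \left(- 6 \left(-2 - 6\right)\right) \left(-22 - 2\right) = 39 \left(\left(-6\right) \left(-8\right)\right) \left(-22 - 2\right) = 39 \cdot 48 \left(-24\right) = 1872 \left(-24\right) = -44928$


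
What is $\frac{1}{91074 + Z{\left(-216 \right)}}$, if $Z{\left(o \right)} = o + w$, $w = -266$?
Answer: $\frac{1}{90592} \approx 1.1039 \cdot 10^{-5}$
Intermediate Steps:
$Z{\left(o \right)} = -266 + o$ ($Z{\left(o \right)} = o - 266 = -266 + o$)
$\frac{1}{91074 + Z{\left(-216 \right)}} = \frac{1}{91074 - 482} = \frac{1}{90592}$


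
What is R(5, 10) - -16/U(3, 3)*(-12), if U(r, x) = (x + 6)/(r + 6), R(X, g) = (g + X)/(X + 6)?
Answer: -2097/11 ≈ -190.64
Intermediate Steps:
R(X, g) = (X + g)/(6 + X)
U(r, x) = (6 + x)/(6 + r)
R(5, 10) - -16/U(3, 3)*(-12) = (5 + 10)/(6 + 5) - -16/((6 + 3)/(6 + 3))*(-12) = 15/11 - -16/(9/9)*(-12) = (1/11)*15 - -16/((⅑)*9)*(-12) = 15/11 - -16/1*(-12) = 15/11 - 1*(-16)*(-12) = 15/11 - (-16)*(-12) = 15/11 - 1*192 = 15/11 - 192 = -2097/11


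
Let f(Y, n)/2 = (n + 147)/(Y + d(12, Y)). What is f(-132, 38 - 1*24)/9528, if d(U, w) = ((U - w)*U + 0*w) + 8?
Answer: 161/7641456 ≈ 2.1069e-5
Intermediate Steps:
d(U, w) = 8 + U*(U - w) (d(U, w) = (U*(U - w) + 0) + 8 = U*(U - w) + 8 = 8 + U*(U - w))
f(Y, n) = 2*(147 + n)/(152 - 11*Y) (f(Y, n) = 2*((n + 147)/(Y + (8 + 12² - 1*12*Y))) = 2*((147 + n)/(Y + (8 + 144 - 12*Y))) = 2*((147 + n)/(Y + (152 - 12*Y))) = 2*((147 + n)/(152 - 11*Y)) = 2*(147 + n)/(152 - 11*Y))
f(-132, 38 - 1*24)/9528 = (2*(-147 - (38 - 1*24))/(-152 + 11*(-132)))/9528 = (2*(-147 - (38 - 24))/(-152 - 1452))*(1/9528) = (2*(-147 - 1*14)/(-1604))*(1/9528) = (2*(-1/1604)*(-147 - 14))*(1/9528) = (2*(-1/1604)*(-161))*(1/9528) = (161/802)*(1/9528) = 161/7641456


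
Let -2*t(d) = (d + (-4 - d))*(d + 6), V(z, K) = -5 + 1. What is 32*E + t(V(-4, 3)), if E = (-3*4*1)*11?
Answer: -4220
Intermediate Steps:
V(z, K) = -4
t(d) = 12 + 2*d (t(d) = -(d + (-4 - d))*(d + 6)/2 = -(-2)*(6 + d) = -(-24 - 4*d)/2 = 12 + 2*d)
E = -132 (E = -12*1*11 = -12*11 = -132)
32*E + t(V(-4, 3)) = 32*(-132) + (12 + 2*(-4)) = -4224 + (12 - 8) = -4224 + 4 = -4220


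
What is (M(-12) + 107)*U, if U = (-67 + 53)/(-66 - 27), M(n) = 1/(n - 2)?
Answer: 499/31 ≈ 16.097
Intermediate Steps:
M(n) = 1/(-2 + n)
U = 14/93 (U = -14/(-93) = -14*(-1/93) = 14/93 ≈ 0.15054)
(M(-12) + 107)*U = (1/(-2 - 12) + 107)*(14/93) = (1/(-14) + 107)*(14/93) = (-1/14 + 107)*(14/93) = (1497/14)*(14/93) = 499/31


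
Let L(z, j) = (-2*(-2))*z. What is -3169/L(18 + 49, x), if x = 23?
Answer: -3169/268 ≈ -11.825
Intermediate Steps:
L(z, j) = 4*z
-3169/L(18 + 49, x) = -3169*1/(4*(18 + 49)) = -3169/(4*67) = -3169/268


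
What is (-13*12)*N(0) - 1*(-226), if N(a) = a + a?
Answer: 226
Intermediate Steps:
N(a) = 2*a
(-13*12)*N(0) - 1*(-226) = (-13*12)*(2*0) - 1*(-226) = -156*0 + 226 = 0 + 226 = 226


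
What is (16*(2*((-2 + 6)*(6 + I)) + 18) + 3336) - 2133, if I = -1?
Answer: 2131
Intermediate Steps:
(16*(2*((-2 + 6)*(6 + I)) + 18) + 3336) - 2133 = (16*(2*((-2 + 6)*(6 - 1)) + 18) + 3336) - 2133 = (16*(2*(4*5) + 18) + 3336) - 2133 = (16*(2*20 + 18) + 3336) - 2133 = (16*(40 + 18) + 3336) - 2133 = (16*58 + 3336) - 2133 = (928 + 3336) - 2133 = 4264 - 2133 = 2131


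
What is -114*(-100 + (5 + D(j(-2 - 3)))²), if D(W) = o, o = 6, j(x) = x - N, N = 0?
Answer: -2394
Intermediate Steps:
j(x) = x (j(x) = x - 1*0 = x + 0 = x)
D(W) = 6
-114*(-100 + (5 + D(j(-2 - 3)))²) = -114*(-100 + (5 + 6)²) = -114*(-100 + 11²) = -114*(-100 + 121) = -114*21 = -2394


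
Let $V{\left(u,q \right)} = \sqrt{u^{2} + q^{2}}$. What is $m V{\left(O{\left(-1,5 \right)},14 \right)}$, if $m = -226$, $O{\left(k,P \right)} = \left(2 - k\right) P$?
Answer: $- 226 \sqrt{421} \approx -4637.1$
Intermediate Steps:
$O{\left(k,P \right)} = P \left(2 - k\right)$
$V{\left(u,q \right)} = \sqrt{q^{2} + u^{2}}$
$m V{\left(O{\left(-1,5 \right)},14 \right)} = - 226 \sqrt{14^{2} + \left(5 \left(2 - -1\right)\right)^{2}} = - 226 \sqrt{196 + \left(5 \left(2 + 1\right)\right)^{2}} = - 226 \sqrt{196 + \left(5 \cdot 3\right)^{2}} = - 226 \sqrt{196 + 15^{2}} = - 226 \sqrt{196 + 225} = - 226 \sqrt{421}$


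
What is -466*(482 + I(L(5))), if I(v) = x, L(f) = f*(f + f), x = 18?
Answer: -233000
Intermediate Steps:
L(f) = 2*f**2 (L(f) = f*(2*f) = 2*f**2)
I(v) = 18
-466*(482 + I(L(5))) = -466*(482 + 18) = -466*500 = -233000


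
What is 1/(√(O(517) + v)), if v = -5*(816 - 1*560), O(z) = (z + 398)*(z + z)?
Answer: √944830/944830 ≈ 0.0010288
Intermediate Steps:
O(z) = 2*z*(398 + z) (O(z) = (398 + z)*(2*z) = 2*z*(398 + z))
v = -1280 (v = -5*(816 - 560) = -5*256 = -1280)
1/(√(O(517) + v)) = 1/(√(2*517*(398 + 517) - 1280)) = 1/(√(2*517*915 - 1280)) = 1/(√(946110 - 1280)) = 1/(√944830) = √944830/944830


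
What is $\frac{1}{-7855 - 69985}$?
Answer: $- \frac{1}{77840} \approx -1.2847 \cdot 10^{-5}$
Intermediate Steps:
$\frac{1}{-7855 - 69985} = \frac{1}{-77840} = - \frac{1}{77840}$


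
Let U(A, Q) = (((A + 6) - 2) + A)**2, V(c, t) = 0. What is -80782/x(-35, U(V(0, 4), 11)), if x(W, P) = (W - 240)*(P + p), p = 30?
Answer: 40391/6325 ≈ 6.3859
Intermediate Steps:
U(A, Q) = (4 + 2*A)**2 (U(A, Q) = (((6 + A) - 2) + A)**2 = ((4 + A) + A)**2 = (4 + 2*A)**2)
x(W, P) = (-240 + W)*(30 + P) (x(W, P) = (W - 240)*(P + 30) = (-240 + W)*(30 + P))
-80782/x(-35, U(V(0, 4), 11)) = -80782/(-7200 - 960*(2 + 0)**2 + 30*(-35) + (4*(2 + 0)**2)*(-35)) = -80782/(-7200 - 960*2**2 - 1050 + (4*2**2)*(-35)) = -80782/(-7200 - 960*4 - 1050 + (4*4)*(-35)) = -80782/(-7200 - 240*16 - 1050 + 16*(-35)) = -80782/(-7200 - 3840 - 1050 - 560) = -80782/(-12650) = -80782*(-1/12650) = 40391/6325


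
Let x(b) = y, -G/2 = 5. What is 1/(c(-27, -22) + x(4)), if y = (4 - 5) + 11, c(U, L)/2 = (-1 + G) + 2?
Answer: -⅛ ≈ -0.12500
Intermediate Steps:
G = -10 (G = -2*5 = -10)
c(U, L) = -18 (c(U, L) = 2*((-1 - 10) + 2) = 2*(-11 + 2) = 2*(-9) = -18)
y = 10 (y = -1 + 11 = 10)
x(b) = 10
1/(c(-27, -22) + x(4)) = 1/(-18 + 10) = 1/(-8) = -⅛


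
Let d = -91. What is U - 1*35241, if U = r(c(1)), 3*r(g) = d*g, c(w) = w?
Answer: -105814/3 ≈ -35271.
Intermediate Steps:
r(g) = -91*g/3 (r(g) = (-91*g)/3 = -91*g/3)
U = -91/3 (U = -91/3*1 = -91/3 ≈ -30.333)
U - 1*35241 = -91/3 - 1*35241 = -91/3 - 35241 = -105814/3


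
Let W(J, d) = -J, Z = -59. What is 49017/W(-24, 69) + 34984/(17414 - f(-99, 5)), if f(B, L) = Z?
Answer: 285771219/139784 ≈ 2044.4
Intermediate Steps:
f(B, L) = -59
49017/W(-24, 69) + 34984/(17414 - f(-99, 5)) = 49017/((-1*(-24))) + 34984/(17414 - 1*(-59)) = 49017/24 + 34984/(17414 + 59) = 49017*(1/24) + 34984/17473 = 16339/8 + 34984*(1/17473) = 16339/8 + 34984/17473 = 285771219/139784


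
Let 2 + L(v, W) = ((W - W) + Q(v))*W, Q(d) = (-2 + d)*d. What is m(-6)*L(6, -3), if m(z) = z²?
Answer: -2664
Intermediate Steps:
Q(d) = d*(-2 + d)
L(v, W) = -2 + W*v*(-2 + v) (L(v, W) = -2 + ((W - W) + v*(-2 + v))*W = -2 + (0 + v*(-2 + v))*W = -2 + (v*(-2 + v))*W = -2 + W*v*(-2 + v))
m(-6)*L(6, -3) = (-6)²*(-2 - 3*6*(-2 + 6)) = 36*(-2 - 3*6*4) = 36*(-2 - 72) = 36*(-74) = -2664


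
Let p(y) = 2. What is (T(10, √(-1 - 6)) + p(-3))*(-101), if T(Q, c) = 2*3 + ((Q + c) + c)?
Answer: -1818 - 202*I*√7 ≈ -1818.0 - 534.44*I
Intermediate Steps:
T(Q, c) = 6 + Q + 2*c (T(Q, c) = 6 + (Q + 2*c) = 6 + Q + 2*c)
(T(10, √(-1 - 6)) + p(-3))*(-101) = ((6 + 10 + 2*√(-1 - 6)) + 2)*(-101) = ((6 + 10 + 2*√(-7)) + 2)*(-101) = ((6 + 10 + 2*(I*√7)) + 2)*(-101) = ((6 + 10 + 2*I*√7) + 2)*(-101) = ((16 + 2*I*√7) + 2)*(-101) = (18 + 2*I*√7)*(-101) = -1818 - 202*I*√7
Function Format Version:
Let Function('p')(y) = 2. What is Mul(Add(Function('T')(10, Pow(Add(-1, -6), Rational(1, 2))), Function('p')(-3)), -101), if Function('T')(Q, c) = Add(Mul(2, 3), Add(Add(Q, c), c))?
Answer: Add(-1818, Mul(-202, I, Pow(7, Rational(1, 2)))) ≈ Add(-1818.0, Mul(-534.44, I))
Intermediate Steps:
Function('T')(Q, c) = Add(6, Q, Mul(2, c)) (Function('T')(Q, c) = Add(6, Add(Q, Mul(2, c))) = Add(6, Q, Mul(2, c)))
Mul(Add(Function('T')(10, Pow(Add(-1, -6), Rational(1, 2))), Function('p')(-3)), -101) = Mul(Add(Add(6, 10, Mul(2, Pow(Add(-1, -6), Rational(1, 2)))), 2), -101) = Mul(Add(Add(6, 10, Mul(2, Pow(-7, Rational(1, 2)))), 2), -101) = Mul(Add(Add(6, 10, Mul(2, Mul(I, Pow(7, Rational(1, 2))))), 2), -101) = Mul(Add(Add(6, 10, Mul(2, I, Pow(7, Rational(1, 2)))), 2), -101) = Mul(Add(Add(16, Mul(2, I, Pow(7, Rational(1, 2)))), 2), -101) = Mul(Add(18, Mul(2, I, Pow(7, Rational(1, 2)))), -101) = Add(-1818, Mul(-202, I, Pow(7, Rational(1, 2))))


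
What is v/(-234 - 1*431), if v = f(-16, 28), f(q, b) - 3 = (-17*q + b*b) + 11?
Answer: -214/133 ≈ -1.6090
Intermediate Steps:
f(q, b) = 14 + b² - 17*q (f(q, b) = 3 + ((-17*q + b*b) + 11) = 3 + ((-17*q + b²) + 11) = 3 + ((b² - 17*q) + 11) = 3 + (11 + b² - 17*q) = 14 + b² - 17*q)
v = 1070 (v = 14 + 28² - 17*(-16) = 14 + 784 + 272 = 1070)
v/(-234 - 1*431) = 1070/(-234 - 1*431) = 1070/(-234 - 431) = 1070/(-665) = 1070*(-1/665) = -214/133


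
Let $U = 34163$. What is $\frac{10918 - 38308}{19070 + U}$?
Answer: $- \frac{27390}{53233} \approx -0.51453$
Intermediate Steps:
$\frac{10918 - 38308}{19070 + U} = \frac{10918 - 38308}{19070 + 34163} = - \frac{27390}{53233}$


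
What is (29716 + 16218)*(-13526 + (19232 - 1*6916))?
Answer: -55580140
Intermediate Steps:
(29716 + 16218)*(-13526 + (19232 - 1*6916)) = 45934*(-13526 + (19232 - 6916)) = 45934*(-13526 + 12316) = 45934*(-1210) = -55580140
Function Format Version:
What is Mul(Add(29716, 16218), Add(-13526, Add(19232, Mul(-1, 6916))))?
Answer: -55580140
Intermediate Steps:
Mul(Add(29716, 16218), Add(-13526, Add(19232, Mul(-1, 6916)))) = Mul(45934, Add(-13526, Add(19232, -6916))) = Mul(45934, Add(-13526, 12316)) = Mul(45934, -1210) = -55580140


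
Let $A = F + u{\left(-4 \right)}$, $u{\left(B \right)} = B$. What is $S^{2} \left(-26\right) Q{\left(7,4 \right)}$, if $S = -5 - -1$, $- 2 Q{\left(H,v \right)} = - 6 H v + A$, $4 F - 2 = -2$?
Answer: $-35776$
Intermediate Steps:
$F = 0$ ($F = \frac{1}{2} + \frac{1}{4} \left(-2\right) = \frac{1}{2} - \frac{1}{2} = 0$)
$A = -4$ ($A = 0 - 4 = -4$)
$Q{\left(H,v \right)} = 2 + 3 H v$ ($Q{\left(H,v \right)} = - \frac{- 6 H v - 4}{2} = - \frac{-4 - 6 H v}{2} = 2 + 3 H v$)
$S = -4$ ($S = -5 + 1 = -4$)
$S^{2} \left(-26\right) Q{\left(7,4 \right)} = \left(-4\right)^{2} \left(-26\right) \left(2 + 3 \cdot 7 \cdot 4\right) = 16 \left(-26\right) \left(2 + 84\right) = \left(-416\right) 86 = -35776$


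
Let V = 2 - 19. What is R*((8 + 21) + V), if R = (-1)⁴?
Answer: 12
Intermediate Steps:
V = -17
R = 1
R*((8 + 21) + V) = 1*((8 + 21) - 17) = 1*(29 - 17) = 1*12 = 12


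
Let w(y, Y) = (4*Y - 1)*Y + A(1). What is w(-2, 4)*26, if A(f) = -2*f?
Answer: 1508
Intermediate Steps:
w(y, Y) = -2 + Y*(-1 + 4*Y) (w(y, Y) = (4*Y - 1)*Y - 2*1 = (-1 + 4*Y)*Y - 2 = Y*(-1 + 4*Y) - 2 = -2 + Y*(-1 + 4*Y))
w(-2, 4)*26 = (-2 - 1*4 + 4*4²)*26 = (-2 - 4 + 4*16)*26 = (-2 - 4 + 64)*26 = 58*26 = 1508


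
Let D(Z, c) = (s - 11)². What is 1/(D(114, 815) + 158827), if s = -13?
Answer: 1/159403 ≈ 6.2734e-6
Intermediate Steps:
D(Z, c) = 576 (D(Z, c) = (-13 - 11)² = (-24)² = 576)
1/(D(114, 815) + 158827) = 1/(576 + 158827) = 1/159403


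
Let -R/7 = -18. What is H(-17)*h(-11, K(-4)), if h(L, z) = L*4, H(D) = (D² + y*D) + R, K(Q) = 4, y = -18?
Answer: -31724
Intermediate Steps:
R = 126 (R = -7*(-18) = 126)
H(D) = 126 + D² - 18*D (H(D) = (D² - 18*D) + 126 = 126 + D² - 18*D)
h(L, z) = 4*L
H(-17)*h(-11, K(-4)) = (126 + (-17)² - 18*(-17))*(4*(-11)) = (126 + 289 + 306)*(-44) = 721*(-44) = -31724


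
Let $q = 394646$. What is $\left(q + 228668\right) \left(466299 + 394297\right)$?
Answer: $536421535144$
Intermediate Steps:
$\left(q + 228668\right) \left(466299 + 394297\right) = \left(394646 + 228668\right) \left(466299 + 394297\right) = 623314 \cdot 860596 = 536421535144$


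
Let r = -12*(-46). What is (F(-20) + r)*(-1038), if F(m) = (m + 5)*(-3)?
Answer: -619686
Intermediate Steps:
F(m) = -15 - 3*m (F(m) = (5 + m)*(-3) = -15 - 3*m)
r = 552
(F(-20) + r)*(-1038) = ((-15 - 3*(-20)) + 552)*(-1038) = ((-15 + 60) + 552)*(-1038) = (45 + 552)*(-1038) = 597*(-1038) = -619686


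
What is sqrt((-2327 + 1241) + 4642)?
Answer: 2*sqrt(889) ≈ 59.632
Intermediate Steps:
sqrt((-2327 + 1241) + 4642) = sqrt(-1086 + 4642) = sqrt(3556) = 2*sqrt(889)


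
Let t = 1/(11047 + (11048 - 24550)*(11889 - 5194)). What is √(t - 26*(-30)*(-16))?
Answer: I*√101954359654890804363/90384843 ≈ 111.71*I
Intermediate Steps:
t = -1/90384843 (t = 1/(11047 - 13502*6695) = 1/(11047 - 90395890) = 1/(-90384843) = -1/90384843 ≈ -1.1064e-8)
√(t - 26*(-30)*(-16)) = √(-1/90384843 - 26*(-30)*(-16)) = √(-1/90384843 + 780*(-16)) = √(-1/90384843 - 12480) = √(-1128002840641/90384843) = I*√101954359654890804363/90384843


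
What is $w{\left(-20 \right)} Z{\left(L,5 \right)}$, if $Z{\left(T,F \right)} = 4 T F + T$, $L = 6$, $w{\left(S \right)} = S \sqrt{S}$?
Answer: $- 5040 i \sqrt{5} \approx - 11270.0 i$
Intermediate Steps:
$w{\left(S \right)} = S^{\frac{3}{2}}$
$Z{\left(T,F \right)} = T + 4 F T$ ($Z{\left(T,F \right)} = 4 F T + T = T + 4 F T$)
$w{\left(-20 \right)} Z{\left(L,5 \right)} = \left(-20\right)^{\frac{3}{2}} \cdot 6 \left(1 + 4 \cdot 5\right) = - 40 i \sqrt{5} \cdot 6 \left(1 + 20\right) = - 40 i \sqrt{5} \cdot 6 \cdot 21 = - 40 i \sqrt{5} \cdot 126 = - 5040 i \sqrt{5}$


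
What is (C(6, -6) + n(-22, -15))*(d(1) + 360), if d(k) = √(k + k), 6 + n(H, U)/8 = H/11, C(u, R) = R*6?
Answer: -36000 - 100*√2 ≈ -36141.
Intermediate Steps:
C(u, R) = 6*R
n(H, U) = -48 + 8*H/11 (n(H, U) = -48 + 8*(H/11) = -48 + 8*H/11)
d(k) = √2*√k (d(k) = √(2*k) = √2*√k)
(C(6, -6) + n(-22, -15))*(d(1) + 360) = (6*(-6) + (-48 + (8/11)*(-22)))*(√2*√1 + 360) = (-36 + (-48 - 16))*(√2*1 + 360) = (-36 - 64)*(√2 + 360) = -100*(360 + √2) = -36000 - 100*√2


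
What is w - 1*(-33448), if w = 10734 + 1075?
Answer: 45257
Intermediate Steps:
w = 11809
w - 1*(-33448) = 11809 - 1*(-33448) = 11809 + 33448 = 45257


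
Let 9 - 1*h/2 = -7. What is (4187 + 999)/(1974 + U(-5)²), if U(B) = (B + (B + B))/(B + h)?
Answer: 420066/159919 ≈ 2.6267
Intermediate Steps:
h = 32 (h = 18 - 2*(-7) = 18 + 14 = 32)
U(B) = 3*B/(32 + B) (U(B) = (B + (B + B))/(B + 32) = (B + 2*B)/(32 + B) = (3*B)/(32 + B) = 3*B/(32 + B))
(4187 + 999)/(1974 + U(-5)²) = (4187 + 999)/(1974 + (3*(-5)/(32 - 5))²) = 5186/(1974 + (3*(-5)/27)²) = 5186/(1974 + (3*(-5)*(1/27))²) = 5186/(1974 + (-5/9)²) = 5186/(1974 + 25/81) = 5186/(159919/81) = 5186*(81/159919) = 420066/159919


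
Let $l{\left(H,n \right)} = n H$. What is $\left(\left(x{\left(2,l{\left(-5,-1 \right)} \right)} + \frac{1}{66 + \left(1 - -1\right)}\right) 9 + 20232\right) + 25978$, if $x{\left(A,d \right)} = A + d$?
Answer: $\frac{3146573}{68} \approx 46273.0$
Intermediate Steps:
$l{\left(H,n \right)} = H n$
$\left(\left(x{\left(2,l{\left(-5,-1 \right)} \right)} + \frac{1}{66 + \left(1 - -1\right)}\right) 9 + 20232\right) + 25978 = \left(\left(\left(2 - -5\right) + \frac{1}{66 + \left(1 - -1\right)}\right) 9 + 20232\right) + 25978 = \left(\left(\left(2 + 5\right) + \frac{1}{66 + \left(1 + 1\right)}\right) 9 + 20232\right) + 25978 = \left(\left(7 + \frac{1}{66 + 2}\right) 9 + 20232\right) + 25978 = \left(\left(7 + \frac{1}{68}\right) 9 + 20232\right) + 25978 = \left(\frac{477}{68} \cdot 9 + 20232\right) + 25978 = \left(\frac{4293}{68} + 20232\right) + 25978 = \frac{1380069}{68} + 25978 = \frac{3146573}{68}$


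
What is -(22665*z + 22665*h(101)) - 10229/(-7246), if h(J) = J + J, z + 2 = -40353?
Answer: 6594350890499/7246 ≈ 9.1007e+8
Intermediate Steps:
z = -40355 (z = -2 - 40353 = -40355)
h(J) = 2*J
-(22665*z + 22665*h(101)) - 10229/(-7246) = -22665/(1/(-40355 + 2*101)) - 10229/(-7246) = -22665/(1/(-40355 + 202)) - 10229*(-1/7246) = -22665/(1/(-40153)) + 10229/7246 = -22665/(-1/40153) + 10229/7246 = -22665*(-40153) + 10229/7246 = 910067745 + 10229/7246 = 6594350890499/7246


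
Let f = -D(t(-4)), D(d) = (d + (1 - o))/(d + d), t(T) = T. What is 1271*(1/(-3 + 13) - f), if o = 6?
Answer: 62279/40 ≈ 1557.0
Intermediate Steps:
D(d) = (-5 + d)/(2*d) (D(d) = (d + (1 - 1*6))/(d + d) = (d + (1 - 6))/((2*d)) = (d - 5)*(1/(2*d)) = (-5 + d)*(1/(2*d)) = (-5 + d)/(2*d))
f = -9/8 (f = -(-5 - 4)/(2*(-4)) = -(-1)*(-9)/(2*4) = -1*9/8 = -9/8 ≈ -1.1250)
1271*(1/(-3 + 13) - f) = 1271*(1/(-3 + 13) - 1*(-9/8)) = 1271*(1/10 + 9/8) = 1271*(⅒ + 9/8) = 1271*(49/40) = 62279/40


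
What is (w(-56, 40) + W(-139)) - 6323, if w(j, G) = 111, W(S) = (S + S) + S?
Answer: -6629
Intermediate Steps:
W(S) = 3*S (W(S) = 2*S + S = 3*S)
(w(-56, 40) + W(-139)) - 6323 = (111 + 3*(-139)) - 6323 = (111 - 417) - 6323 = -306 - 6323 = -6629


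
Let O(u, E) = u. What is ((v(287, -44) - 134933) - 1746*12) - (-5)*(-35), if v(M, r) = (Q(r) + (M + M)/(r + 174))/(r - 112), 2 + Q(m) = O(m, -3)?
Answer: -527481899/3380 ≈ -1.5606e+5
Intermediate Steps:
Q(m) = -2 + m
v(M, r) = (-2 + r + 2*M/(174 + r))/(-112 + r) (v(M, r) = ((-2 + r) + (M + M)/(r + 174))/(r - 112) = ((-2 + r) + (2*M)/(174 + r))/(-112 + r) = ((-2 + r) + 2*M/(174 + r))/(-112 + r) = (-2 + r + 2*M/(174 + r))/(-112 + r))
((v(287, -44) - 134933) - 1746*12) - (-5)*(-35) = (((-348 + (-44)² + 2*287 + 172*(-44))/(-19488 + (-44)² + 62*(-44)) - 134933) - 1746*12) - (-5)*(-35) = (((-348 + 1936 + 574 - 7568)/(-19488 + 1936 - 2728) - 134933) - 20952) - 1*175 = ((-5406/(-20280) - 134933) - 20952) - 175 = ((-1/20280*(-5406) - 134933) - 20952) - 175 = ((901/3380 - 134933) - 20952) - 175 = (-456072639/3380 - 20952) - 175 = -526890399/3380 - 175 = -527481899/3380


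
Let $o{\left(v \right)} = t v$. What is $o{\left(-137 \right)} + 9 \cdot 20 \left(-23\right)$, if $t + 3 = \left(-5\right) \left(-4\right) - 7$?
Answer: $-5510$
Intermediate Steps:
$t = 10$ ($t = -3 - -13 = -3 + \left(20 - 7\right) = -3 + 13 = 10$)
$o{\left(v \right)} = 10 v$
$o{\left(-137 \right)} + 9 \cdot 20 \left(-23\right) = 10 \left(-137\right) + 9 \cdot 20 \left(-23\right) = -1370 + 180 \left(-23\right) = -1370 - 4140 = -5510$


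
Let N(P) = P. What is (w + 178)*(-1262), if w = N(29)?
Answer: -261234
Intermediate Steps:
w = 29
(w + 178)*(-1262) = (29 + 178)*(-1262) = 207*(-1262) = -261234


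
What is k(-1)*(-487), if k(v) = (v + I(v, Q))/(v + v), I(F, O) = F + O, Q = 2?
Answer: 0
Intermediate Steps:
k(v) = (2 + 2*v)/(2*v) (k(v) = (v + (v + 2))/(v + v) = (v + (2 + v))/((2*v)) = (2 + 2*v)*(1/(2*v)) = (2 + 2*v)/(2*v))
k(-1)*(-487) = ((1 - 1)/(-1))*(-487) = -1*0*(-487) = 0*(-487) = 0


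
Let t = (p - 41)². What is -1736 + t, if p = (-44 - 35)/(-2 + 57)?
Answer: 196156/3025 ≈ 64.845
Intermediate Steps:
p = -79/55 ≈ -1.4364
t = 5447556/3025 (t = (-79/55 - 41)² = (-2334/55)² = 5447556/3025 ≈ 1800.8)
-1736 + t = -1736 + 5447556/3025 = 196156/3025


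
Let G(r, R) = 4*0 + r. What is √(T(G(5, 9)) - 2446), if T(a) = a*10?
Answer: 2*I*√599 ≈ 48.949*I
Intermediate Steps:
G(r, R) = r (G(r, R) = 0 + r = r)
T(a) = 10*a
√(T(G(5, 9)) - 2446) = √(10*5 - 2446) = √(50 - 2446) = √(-2396) = 2*I*√599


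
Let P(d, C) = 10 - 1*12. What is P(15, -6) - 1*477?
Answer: -479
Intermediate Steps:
P(d, C) = -2 (P(d, C) = 10 - 12 = -2)
P(15, -6) - 1*477 = -2 - 1*477 = -2 - 477 = -479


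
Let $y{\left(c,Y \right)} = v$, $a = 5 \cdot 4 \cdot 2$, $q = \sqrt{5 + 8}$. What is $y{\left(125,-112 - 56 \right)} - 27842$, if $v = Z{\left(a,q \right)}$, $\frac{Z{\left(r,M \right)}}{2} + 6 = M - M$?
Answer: $-27854$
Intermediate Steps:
$q = \sqrt{13} \approx 3.6056$
$a = 40$ ($a = 20 \cdot 2 = 40$)
$Z{\left(r,M \right)} = -12$ ($Z{\left(r,M \right)} = -12 + 2 \left(M - M\right) = -12 + 2 \cdot 0 = -12 + 0 = -12$)
$v = -12$
$y{\left(c,Y \right)} = -12$
$y{\left(125,-112 - 56 \right)} - 27842 = -12 - 27842 = -27854$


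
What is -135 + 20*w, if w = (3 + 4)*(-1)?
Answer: -275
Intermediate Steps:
w = -7 (w = 7*(-1) = -7)
-135 + 20*w = -135 + 20*(-7) = -135 - 140 = -275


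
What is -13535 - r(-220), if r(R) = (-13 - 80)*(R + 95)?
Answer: -25160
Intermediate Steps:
r(R) = -8835 - 93*R (r(R) = -93*(95 + R) = -8835 - 93*R)
-13535 - r(-220) = -13535 - (-8835 - 93*(-220)) = -13535 - (-8835 + 20460) = -13535 - 1*11625 = -13535 - 11625 = -25160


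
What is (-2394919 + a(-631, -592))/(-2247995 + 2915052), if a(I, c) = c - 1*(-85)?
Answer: -2395426/667057 ≈ -3.5910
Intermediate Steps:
a(I, c) = 85 + c (a(I, c) = c + 85 = 85 + c)
(-2394919 + a(-631, -592))/(-2247995 + 2915052) = (-2394919 + (85 - 592))/(-2247995 + 2915052) = (-2394919 - 507)/667057 = -2395426*1/667057 = -2395426/667057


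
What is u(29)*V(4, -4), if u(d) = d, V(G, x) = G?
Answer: 116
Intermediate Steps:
u(29)*V(4, -4) = 29*4 = 116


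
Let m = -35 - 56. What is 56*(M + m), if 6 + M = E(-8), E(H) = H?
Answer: -5880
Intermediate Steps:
M = -14 (M = -6 - 8 = -14)
m = -91
56*(M + m) = 56*(-14 - 91) = 56*(-105) = -5880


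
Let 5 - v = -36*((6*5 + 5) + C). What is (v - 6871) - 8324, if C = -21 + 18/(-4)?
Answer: -14848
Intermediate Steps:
C = -51/2 (C = -21 + 18*(-¼) = -21 - 9/2 = -51/2 ≈ -25.500)
v = 347 (v = 5 - (-36)*((6*5 + 5) - 51/2) = 5 - (-36)*((30 + 5) - 51/2) = 5 - (-36)*(35 - 51/2) = 5 - (-36)*19/2 = 5 - 1*(-342) = 5 + 342 = 347)
(v - 6871) - 8324 = (347 - 6871) - 8324 = -6524 - 8324 = -14848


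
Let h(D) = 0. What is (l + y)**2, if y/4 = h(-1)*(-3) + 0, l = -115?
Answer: 13225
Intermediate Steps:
y = 0 (y = 4*(0*(-3) + 0) = 4*(0 + 0) = 4*0 = 0)
(l + y)**2 = (-115 + 0)**2 = (-115)**2 = 13225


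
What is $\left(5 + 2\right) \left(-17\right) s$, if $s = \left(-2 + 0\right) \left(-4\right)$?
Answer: $-952$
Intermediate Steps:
$s = 8$ ($s = \left(-2\right) \left(-4\right) = 8$)
$\left(5 + 2\right) \left(-17\right) s = \left(5 + 2\right) \left(-17\right) 8 = 7 \left(-17\right) 8 = \left(-119\right) 8 = -952$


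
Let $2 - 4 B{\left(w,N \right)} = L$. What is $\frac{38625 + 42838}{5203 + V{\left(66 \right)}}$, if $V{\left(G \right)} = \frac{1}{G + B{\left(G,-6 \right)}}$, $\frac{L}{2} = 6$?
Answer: $\frac{10345801}{660783} \approx 15.657$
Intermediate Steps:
$L = 12$ ($L = 2 \cdot 6 = 12$)
$B{\left(w,N \right)} = - \frac{5}{2}$ ($B{\left(w,N \right)} = \frac{1}{2} - 3 = - \frac{5}{2}$)
$V{\left(G \right)} = \frac{1}{- \frac{5}{2} + G}$ ($V{\left(G \right)} = \frac{1}{G - \frac{5}{2}} = \frac{1}{- \frac{5}{2} + G}$)
$\frac{38625 + 42838}{5203 + V{\left(66 \right)}} = \frac{38625 + 42838}{5203 + \frac{2}{-5 + 2 \cdot 66}} = \frac{81463}{5203 + \frac{2}{-5 + 132}} = \frac{81463}{5203 + \frac{2}{127}} = \frac{81463}{\frac{660783}{127}} = 81463 \cdot \frac{127}{660783} = \frac{10345801}{660783}$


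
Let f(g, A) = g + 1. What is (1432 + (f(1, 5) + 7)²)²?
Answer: 2289169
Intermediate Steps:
f(g, A) = 1 + g
(1432 + (f(1, 5) + 7)²)² = (1432 + ((1 + 1) + 7)²)² = (1432 + (2 + 7)²)² = (1432 + 9²)² = (1432 + 81)² = 1513² = 2289169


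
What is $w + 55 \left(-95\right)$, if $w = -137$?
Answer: $-5362$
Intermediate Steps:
$w + 55 \left(-95\right) = -137 + 55 \left(-95\right) = -137 - 5225 = -5362$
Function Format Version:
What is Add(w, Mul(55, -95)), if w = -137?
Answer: -5362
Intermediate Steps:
Add(w, Mul(55, -95)) = Add(-137, Mul(55, -95)) = Add(-137, -5225) = -5362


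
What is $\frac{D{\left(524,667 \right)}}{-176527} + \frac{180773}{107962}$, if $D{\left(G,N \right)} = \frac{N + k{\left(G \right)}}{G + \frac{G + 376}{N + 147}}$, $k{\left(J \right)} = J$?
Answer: $\frac{46080879495158}{27520824944509} \approx 1.6744$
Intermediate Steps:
$D{\left(G,N \right)} = \frac{G + N}{G + \frac{376 + G}{147 + N}}$ ($D{\left(G,N \right)} = \frac{N + G}{G + \frac{G + 376}{N + 147}} = \frac{G + N}{G + \frac{376 + G}{147 + N}}$)
$\frac{D{\left(524,667 \right)}}{-176527} + \frac{180773}{107962} = \frac{\frac{1}{376 + 148 \cdot 524 + 524 \cdot 667} \left(667^{2} + 147 \cdot 524 + 147 \cdot 667 + 524 \cdot 667\right)}{-176527} + \frac{180773}{107962} = \frac{444889 + 77028 + 98049 + 349508}{376 + 77552 + 349508} \left(- \frac{1}{176527}\right) + 180773 \cdot \frac{1}{107962} = \frac{1}{427436} \cdot 969474 \left(- \frac{1}{176527}\right) + \frac{180773}{107962} = \frac{484737}{213718} \left(- \frac{1}{176527}\right) + \frac{180773}{107962} = - \frac{13101}{1019648578} + \frac{180773}{107962} = \frac{46080879495158}{27520824944509}$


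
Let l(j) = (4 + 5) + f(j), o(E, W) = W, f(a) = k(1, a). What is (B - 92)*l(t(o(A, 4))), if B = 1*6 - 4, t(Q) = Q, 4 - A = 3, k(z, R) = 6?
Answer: -1350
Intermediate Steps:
A = 1 (A = 4 - 1*3 = 4 - 3 = 1)
f(a) = 6
l(j) = 15 (l(j) = (4 + 5) + 6 = 9 + 6 = 15)
B = 2 (B = 6 - 4 = 2)
(B - 92)*l(t(o(A, 4))) = (2 - 92)*15 = -90*15 = -1350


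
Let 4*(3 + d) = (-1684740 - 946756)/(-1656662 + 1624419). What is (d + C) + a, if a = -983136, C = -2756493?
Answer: -120576296702/32243 ≈ -3.7396e+6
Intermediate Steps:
d = 561145/32243 (d = -3 + ((-1684740 - 946756)/(-1656662 + 1624419))/4 = -3 + (-2631496/(-32243))/4 = -3 + (-2631496*(-1/32243))/4 = -3 + (¼)*(2631496/32243) = -3 + 657874/32243 = 561145/32243 ≈ 17.404)
(d + C) + a = (561145/32243 - 2756493) - 983136 = -88877042654/32243 - 983136 = -120576296702/32243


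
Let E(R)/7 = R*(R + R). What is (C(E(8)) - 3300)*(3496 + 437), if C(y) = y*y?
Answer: 3144496428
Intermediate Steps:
E(R) = 14*R² (E(R) = 7*(R*(R + R)) = 7*(R*(2*R)) = 7*(2*R²) = 14*R²)
C(y) = y²
(C(E(8)) - 3300)*(3496 + 437) = ((14*8²)² - 3300)*(3496 + 437) = ((14*64)² - 3300)*3933 = (896² - 3300)*3933 = (802816 - 3300)*3933 = 799516*3933 = 3144496428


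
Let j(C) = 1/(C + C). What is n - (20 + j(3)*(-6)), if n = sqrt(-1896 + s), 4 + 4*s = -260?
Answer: -19 + 3*I*sqrt(218) ≈ -19.0 + 44.294*I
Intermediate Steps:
s = -66 (s = -1 + (1/4)*(-260) = -1 - 65 = -66)
j(C) = 1/(2*C)
n = 3*I*sqrt(218) (n = sqrt(-1896 - 66) = sqrt(-1962) = 3*I*sqrt(218) ≈ 44.294*I)
n - (20 + j(3)*(-6)) = 3*I*sqrt(218) - (20 + ((1/2)/3)*(-6)) = 3*I*sqrt(218) - (20 + ((1/2)*(1/3))*(-6)) = 3*I*sqrt(218) - (20 + (1/6)*(-6)) = 3*I*sqrt(218) - (20 - 1) = 3*I*sqrt(218) - 1*19 = 3*I*sqrt(218) - 19 = -19 + 3*I*sqrt(218)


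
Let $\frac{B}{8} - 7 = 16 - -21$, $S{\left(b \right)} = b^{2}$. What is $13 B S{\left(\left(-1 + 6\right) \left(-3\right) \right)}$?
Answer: $1029600$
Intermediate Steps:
$B = 352$ ($B = 56 + 8 \left(16 - -21\right) = 56 + 8 \left(16 + 21\right) = 56 + 8 \cdot 37 = 56 + 296 = 352$)
$13 B S{\left(\left(-1 + 6\right) \left(-3\right) \right)} = 13 \cdot 352 \left(\left(-1 + 6\right) \left(-3\right)\right)^{2} = 4576 \left(5 \left(-3\right)\right)^{2} = 4576 \left(-15\right)^{2} = 4576 \cdot 225 = 1029600$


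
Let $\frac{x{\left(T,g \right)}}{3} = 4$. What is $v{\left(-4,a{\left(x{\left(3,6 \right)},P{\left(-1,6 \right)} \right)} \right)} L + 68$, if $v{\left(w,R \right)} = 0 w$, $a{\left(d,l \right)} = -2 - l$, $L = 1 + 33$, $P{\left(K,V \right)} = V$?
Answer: $68$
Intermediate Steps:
$x{\left(T,g \right)} = 12$ ($x{\left(T,g \right)} = 3 \cdot 4 = 12$)
$L = 34$
$v{\left(w,R \right)} = 0$
$v{\left(-4,a{\left(x{\left(3,6 \right)},P{\left(-1,6 \right)} \right)} \right)} L + 68 = 0 \cdot 34 + 68 = 0 + 68 = 68$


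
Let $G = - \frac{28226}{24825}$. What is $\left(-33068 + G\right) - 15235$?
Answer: $- \frac{1199150201}{24825} \approx -48304.0$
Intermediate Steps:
$G = - \frac{28226}{24825}$ ($G = \left(-28226\right) \frac{1}{24825} = - \frac{28226}{24825} \approx -1.137$)
$\left(-33068 + G\right) - 15235 = \left(-33068 - \frac{28226}{24825}\right) - 15235 = - \frac{820941326}{24825} - 15235 = - \frac{1199150201}{24825}$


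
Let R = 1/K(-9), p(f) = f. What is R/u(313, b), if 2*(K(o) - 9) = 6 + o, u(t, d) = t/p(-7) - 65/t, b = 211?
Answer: -2191/738180 ≈ -0.0029681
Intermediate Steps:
u(t, d) = -65/t - t/7 (u(t, d) = t/(-7) - 65/t = t*(-1/7) - 65/t = -t/7 - 65/t = -65/t - t/7)
K(o) = 12 + o/2 (K(o) = 9 + (6 + o)/2 = 9 + (3 + o/2) = 12 + o/2)
R = 2/15 (R = 1/(12 + (1/2)*(-9)) = 1/(12 - 9/2) = 1/(15/2) = 2/15 ≈ 0.13333)
R/u(313, b) = 2/(15*(-65/313 - 1/7*313)) = 2/(15*(-65*1/313 - 313/7)) = 2/(15*(-65/313 - 313/7)) = 2/(15*(-98424/2191)) = (2/15)*(-2191/98424) = -2191/738180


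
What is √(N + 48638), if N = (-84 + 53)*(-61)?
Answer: √50529 ≈ 224.79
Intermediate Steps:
N = 1891 (N = -31*(-61) = 1891)
√(N + 48638) = √(1891 + 48638) = √50529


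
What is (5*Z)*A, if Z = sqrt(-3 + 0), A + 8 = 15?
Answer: 35*I*sqrt(3) ≈ 60.622*I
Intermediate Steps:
A = 7 (A = -8 + 15 = 7)
Z = I*sqrt(3) (Z = sqrt(-3) = I*sqrt(3) ≈ 1.732*I)
(5*Z)*A = (5*(I*sqrt(3)))*7 = (5*I*sqrt(3))*7 = 35*I*sqrt(3)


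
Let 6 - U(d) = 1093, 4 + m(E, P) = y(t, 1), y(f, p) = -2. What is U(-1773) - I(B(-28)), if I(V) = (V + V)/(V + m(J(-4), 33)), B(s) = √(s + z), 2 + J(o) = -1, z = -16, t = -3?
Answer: -10881/10 + 3*I*√11/10 ≈ -1088.1 + 0.99499*I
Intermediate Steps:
J(o) = -3 (J(o) = -2 - 1 = -3)
m(E, P) = -6 (m(E, P) = -4 - 2 = -6)
B(s) = √(-16 + s) (B(s) = √(s - 16) = √(-16 + s))
U(d) = -1087 (U(d) = 6 - 1*1093 = 6 - 1093 = -1087)
I(V) = 2*V/(-6 + V) (I(V) = (V + V)/(V - 6) = (2*V)/(-6 + V) = 2*V/(-6 + V))
U(-1773) - I(B(-28)) = -1087 - 2*√(-16 - 28)/(-6 + √(-16 - 28)) = -1087 - 2*√(-44)/(-6 + √(-44)) = -1087 - 2*2*I*√11/(-6 + 2*I*√11) = -1087 - 4*I*√11/(-6 + 2*I*√11)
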